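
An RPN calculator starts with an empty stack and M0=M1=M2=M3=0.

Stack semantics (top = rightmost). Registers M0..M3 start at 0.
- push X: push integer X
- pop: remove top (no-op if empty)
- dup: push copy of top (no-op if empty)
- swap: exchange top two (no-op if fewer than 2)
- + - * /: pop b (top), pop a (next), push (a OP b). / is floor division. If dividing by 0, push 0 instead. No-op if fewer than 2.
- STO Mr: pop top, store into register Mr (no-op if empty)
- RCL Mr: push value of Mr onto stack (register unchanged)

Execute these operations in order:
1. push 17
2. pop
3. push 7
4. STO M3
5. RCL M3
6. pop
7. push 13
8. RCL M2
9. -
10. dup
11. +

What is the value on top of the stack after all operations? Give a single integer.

After op 1 (push 17): stack=[17] mem=[0,0,0,0]
After op 2 (pop): stack=[empty] mem=[0,0,0,0]
After op 3 (push 7): stack=[7] mem=[0,0,0,0]
After op 4 (STO M3): stack=[empty] mem=[0,0,0,7]
After op 5 (RCL M3): stack=[7] mem=[0,0,0,7]
After op 6 (pop): stack=[empty] mem=[0,0,0,7]
After op 7 (push 13): stack=[13] mem=[0,0,0,7]
After op 8 (RCL M2): stack=[13,0] mem=[0,0,0,7]
After op 9 (-): stack=[13] mem=[0,0,0,7]
After op 10 (dup): stack=[13,13] mem=[0,0,0,7]
After op 11 (+): stack=[26] mem=[0,0,0,7]

Answer: 26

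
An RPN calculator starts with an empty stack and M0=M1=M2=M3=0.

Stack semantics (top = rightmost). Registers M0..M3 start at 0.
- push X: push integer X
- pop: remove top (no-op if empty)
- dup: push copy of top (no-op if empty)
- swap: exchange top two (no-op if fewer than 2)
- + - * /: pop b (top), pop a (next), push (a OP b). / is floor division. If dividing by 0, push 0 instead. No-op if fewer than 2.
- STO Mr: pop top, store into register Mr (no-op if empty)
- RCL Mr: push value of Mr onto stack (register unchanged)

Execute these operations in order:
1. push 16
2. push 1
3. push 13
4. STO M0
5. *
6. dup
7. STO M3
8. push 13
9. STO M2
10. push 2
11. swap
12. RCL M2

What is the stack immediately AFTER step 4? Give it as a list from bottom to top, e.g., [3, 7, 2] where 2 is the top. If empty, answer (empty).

After op 1 (push 16): stack=[16] mem=[0,0,0,0]
After op 2 (push 1): stack=[16,1] mem=[0,0,0,0]
After op 3 (push 13): stack=[16,1,13] mem=[0,0,0,0]
After op 4 (STO M0): stack=[16,1] mem=[13,0,0,0]

[16, 1]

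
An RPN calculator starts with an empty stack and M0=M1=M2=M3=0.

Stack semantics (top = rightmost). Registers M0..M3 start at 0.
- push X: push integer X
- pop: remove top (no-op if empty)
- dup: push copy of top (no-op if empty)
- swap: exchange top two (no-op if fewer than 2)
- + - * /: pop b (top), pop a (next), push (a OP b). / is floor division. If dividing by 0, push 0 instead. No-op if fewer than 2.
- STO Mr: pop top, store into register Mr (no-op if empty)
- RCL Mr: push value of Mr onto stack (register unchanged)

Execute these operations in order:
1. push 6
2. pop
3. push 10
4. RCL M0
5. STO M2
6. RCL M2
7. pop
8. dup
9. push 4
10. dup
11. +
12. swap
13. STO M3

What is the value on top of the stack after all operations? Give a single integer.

Answer: 8

Derivation:
After op 1 (push 6): stack=[6] mem=[0,0,0,0]
After op 2 (pop): stack=[empty] mem=[0,0,0,0]
After op 3 (push 10): stack=[10] mem=[0,0,0,0]
After op 4 (RCL M0): stack=[10,0] mem=[0,0,0,0]
After op 5 (STO M2): stack=[10] mem=[0,0,0,0]
After op 6 (RCL M2): stack=[10,0] mem=[0,0,0,0]
After op 7 (pop): stack=[10] mem=[0,0,0,0]
After op 8 (dup): stack=[10,10] mem=[0,0,0,0]
After op 9 (push 4): stack=[10,10,4] mem=[0,0,0,0]
After op 10 (dup): stack=[10,10,4,4] mem=[0,0,0,0]
After op 11 (+): stack=[10,10,8] mem=[0,0,0,0]
After op 12 (swap): stack=[10,8,10] mem=[0,0,0,0]
After op 13 (STO M3): stack=[10,8] mem=[0,0,0,10]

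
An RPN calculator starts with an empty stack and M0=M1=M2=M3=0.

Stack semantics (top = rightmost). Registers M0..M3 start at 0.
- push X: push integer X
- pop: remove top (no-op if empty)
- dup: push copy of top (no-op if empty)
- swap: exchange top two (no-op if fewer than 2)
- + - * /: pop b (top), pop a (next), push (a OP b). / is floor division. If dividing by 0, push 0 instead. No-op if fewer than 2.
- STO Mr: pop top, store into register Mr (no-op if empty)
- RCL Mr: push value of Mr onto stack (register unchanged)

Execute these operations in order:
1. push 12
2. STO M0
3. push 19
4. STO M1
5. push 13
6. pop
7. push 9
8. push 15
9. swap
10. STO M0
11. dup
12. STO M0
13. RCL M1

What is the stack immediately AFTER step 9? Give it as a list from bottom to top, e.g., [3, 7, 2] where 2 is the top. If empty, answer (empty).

After op 1 (push 12): stack=[12] mem=[0,0,0,0]
After op 2 (STO M0): stack=[empty] mem=[12,0,0,0]
After op 3 (push 19): stack=[19] mem=[12,0,0,0]
After op 4 (STO M1): stack=[empty] mem=[12,19,0,0]
After op 5 (push 13): stack=[13] mem=[12,19,0,0]
After op 6 (pop): stack=[empty] mem=[12,19,0,0]
After op 7 (push 9): stack=[9] mem=[12,19,0,0]
After op 8 (push 15): stack=[9,15] mem=[12,19,0,0]
After op 9 (swap): stack=[15,9] mem=[12,19,0,0]

[15, 9]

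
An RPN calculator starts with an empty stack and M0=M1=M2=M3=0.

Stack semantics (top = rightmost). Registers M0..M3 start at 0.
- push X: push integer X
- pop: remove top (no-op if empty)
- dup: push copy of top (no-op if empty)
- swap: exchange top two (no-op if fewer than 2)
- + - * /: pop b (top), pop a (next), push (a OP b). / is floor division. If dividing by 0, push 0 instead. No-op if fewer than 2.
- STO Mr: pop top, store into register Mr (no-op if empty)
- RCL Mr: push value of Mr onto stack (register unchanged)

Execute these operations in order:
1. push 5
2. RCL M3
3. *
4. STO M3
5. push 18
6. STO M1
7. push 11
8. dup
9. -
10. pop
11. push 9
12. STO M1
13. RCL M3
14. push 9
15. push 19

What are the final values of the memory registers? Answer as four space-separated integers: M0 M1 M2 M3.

After op 1 (push 5): stack=[5] mem=[0,0,0,0]
After op 2 (RCL M3): stack=[5,0] mem=[0,0,0,0]
After op 3 (*): stack=[0] mem=[0,0,0,0]
After op 4 (STO M3): stack=[empty] mem=[0,0,0,0]
After op 5 (push 18): stack=[18] mem=[0,0,0,0]
After op 6 (STO M1): stack=[empty] mem=[0,18,0,0]
After op 7 (push 11): stack=[11] mem=[0,18,0,0]
After op 8 (dup): stack=[11,11] mem=[0,18,0,0]
After op 9 (-): stack=[0] mem=[0,18,0,0]
After op 10 (pop): stack=[empty] mem=[0,18,0,0]
After op 11 (push 9): stack=[9] mem=[0,18,0,0]
After op 12 (STO M1): stack=[empty] mem=[0,9,0,0]
After op 13 (RCL M3): stack=[0] mem=[0,9,0,0]
After op 14 (push 9): stack=[0,9] mem=[0,9,0,0]
After op 15 (push 19): stack=[0,9,19] mem=[0,9,0,0]

Answer: 0 9 0 0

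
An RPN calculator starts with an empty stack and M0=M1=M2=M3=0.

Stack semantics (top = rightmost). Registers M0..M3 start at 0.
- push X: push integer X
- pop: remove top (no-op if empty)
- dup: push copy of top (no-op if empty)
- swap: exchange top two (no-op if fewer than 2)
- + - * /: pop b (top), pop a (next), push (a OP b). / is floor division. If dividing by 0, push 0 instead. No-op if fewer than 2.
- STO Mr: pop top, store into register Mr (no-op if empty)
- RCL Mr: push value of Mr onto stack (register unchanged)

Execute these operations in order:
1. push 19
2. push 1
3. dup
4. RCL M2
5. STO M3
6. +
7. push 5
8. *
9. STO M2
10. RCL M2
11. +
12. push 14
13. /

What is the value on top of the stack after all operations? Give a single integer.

After op 1 (push 19): stack=[19] mem=[0,0,0,0]
After op 2 (push 1): stack=[19,1] mem=[0,0,0,0]
After op 3 (dup): stack=[19,1,1] mem=[0,0,0,0]
After op 4 (RCL M2): stack=[19,1,1,0] mem=[0,0,0,0]
After op 5 (STO M3): stack=[19,1,1] mem=[0,0,0,0]
After op 6 (+): stack=[19,2] mem=[0,0,0,0]
After op 7 (push 5): stack=[19,2,5] mem=[0,0,0,0]
After op 8 (*): stack=[19,10] mem=[0,0,0,0]
After op 9 (STO M2): stack=[19] mem=[0,0,10,0]
After op 10 (RCL M2): stack=[19,10] mem=[0,0,10,0]
After op 11 (+): stack=[29] mem=[0,0,10,0]
After op 12 (push 14): stack=[29,14] mem=[0,0,10,0]
After op 13 (/): stack=[2] mem=[0,0,10,0]

Answer: 2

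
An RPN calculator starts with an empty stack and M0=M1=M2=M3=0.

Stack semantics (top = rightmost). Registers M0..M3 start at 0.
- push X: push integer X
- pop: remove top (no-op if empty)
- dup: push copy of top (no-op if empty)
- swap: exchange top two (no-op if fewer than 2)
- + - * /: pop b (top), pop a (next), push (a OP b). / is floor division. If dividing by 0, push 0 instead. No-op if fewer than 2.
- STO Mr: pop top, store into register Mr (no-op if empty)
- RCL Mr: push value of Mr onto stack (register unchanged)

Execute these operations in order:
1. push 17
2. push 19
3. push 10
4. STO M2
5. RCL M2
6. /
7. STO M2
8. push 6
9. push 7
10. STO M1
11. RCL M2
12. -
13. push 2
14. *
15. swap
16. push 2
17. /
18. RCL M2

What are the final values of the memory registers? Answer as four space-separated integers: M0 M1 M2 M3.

Answer: 0 7 1 0

Derivation:
After op 1 (push 17): stack=[17] mem=[0,0,0,0]
After op 2 (push 19): stack=[17,19] mem=[0,0,0,0]
After op 3 (push 10): stack=[17,19,10] mem=[0,0,0,0]
After op 4 (STO M2): stack=[17,19] mem=[0,0,10,0]
After op 5 (RCL M2): stack=[17,19,10] mem=[0,0,10,0]
After op 6 (/): stack=[17,1] mem=[0,0,10,0]
After op 7 (STO M2): stack=[17] mem=[0,0,1,0]
After op 8 (push 6): stack=[17,6] mem=[0,0,1,0]
After op 9 (push 7): stack=[17,6,7] mem=[0,0,1,0]
After op 10 (STO M1): stack=[17,6] mem=[0,7,1,0]
After op 11 (RCL M2): stack=[17,6,1] mem=[0,7,1,0]
After op 12 (-): stack=[17,5] mem=[0,7,1,0]
After op 13 (push 2): stack=[17,5,2] mem=[0,7,1,0]
After op 14 (*): stack=[17,10] mem=[0,7,1,0]
After op 15 (swap): stack=[10,17] mem=[0,7,1,0]
After op 16 (push 2): stack=[10,17,2] mem=[0,7,1,0]
After op 17 (/): stack=[10,8] mem=[0,7,1,0]
After op 18 (RCL M2): stack=[10,8,1] mem=[0,7,1,0]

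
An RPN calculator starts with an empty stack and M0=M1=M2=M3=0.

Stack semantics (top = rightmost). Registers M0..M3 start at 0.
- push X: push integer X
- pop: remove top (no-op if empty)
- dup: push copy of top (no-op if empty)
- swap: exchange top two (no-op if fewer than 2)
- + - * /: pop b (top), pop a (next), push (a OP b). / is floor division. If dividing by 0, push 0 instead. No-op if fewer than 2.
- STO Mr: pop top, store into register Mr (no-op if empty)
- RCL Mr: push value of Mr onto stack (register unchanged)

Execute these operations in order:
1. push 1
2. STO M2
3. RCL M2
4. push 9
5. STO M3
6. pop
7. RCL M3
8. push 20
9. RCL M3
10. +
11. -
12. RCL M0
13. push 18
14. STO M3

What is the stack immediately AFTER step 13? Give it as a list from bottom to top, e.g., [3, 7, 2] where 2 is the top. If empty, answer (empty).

After op 1 (push 1): stack=[1] mem=[0,0,0,0]
After op 2 (STO M2): stack=[empty] mem=[0,0,1,0]
After op 3 (RCL M2): stack=[1] mem=[0,0,1,0]
After op 4 (push 9): stack=[1,9] mem=[0,0,1,0]
After op 5 (STO M3): stack=[1] mem=[0,0,1,9]
After op 6 (pop): stack=[empty] mem=[0,0,1,9]
After op 7 (RCL M3): stack=[9] mem=[0,0,1,9]
After op 8 (push 20): stack=[9,20] mem=[0,0,1,9]
After op 9 (RCL M3): stack=[9,20,9] mem=[0,0,1,9]
After op 10 (+): stack=[9,29] mem=[0,0,1,9]
After op 11 (-): stack=[-20] mem=[0,0,1,9]
After op 12 (RCL M0): stack=[-20,0] mem=[0,0,1,9]
After op 13 (push 18): stack=[-20,0,18] mem=[0,0,1,9]

[-20, 0, 18]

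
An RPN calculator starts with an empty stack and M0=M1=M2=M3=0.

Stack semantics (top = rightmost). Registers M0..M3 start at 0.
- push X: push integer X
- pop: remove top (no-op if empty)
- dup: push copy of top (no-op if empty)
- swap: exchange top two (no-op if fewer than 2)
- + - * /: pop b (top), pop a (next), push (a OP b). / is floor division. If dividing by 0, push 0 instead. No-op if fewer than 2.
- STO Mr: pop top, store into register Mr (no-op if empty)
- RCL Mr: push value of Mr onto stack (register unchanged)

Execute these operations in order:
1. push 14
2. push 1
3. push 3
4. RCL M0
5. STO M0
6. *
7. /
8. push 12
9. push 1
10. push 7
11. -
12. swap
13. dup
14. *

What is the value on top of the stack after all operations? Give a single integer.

Answer: 144

Derivation:
After op 1 (push 14): stack=[14] mem=[0,0,0,0]
After op 2 (push 1): stack=[14,1] mem=[0,0,0,0]
After op 3 (push 3): stack=[14,1,3] mem=[0,0,0,0]
After op 4 (RCL M0): stack=[14,1,3,0] mem=[0,0,0,0]
After op 5 (STO M0): stack=[14,1,3] mem=[0,0,0,0]
After op 6 (*): stack=[14,3] mem=[0,0,0,0]
After op 7 (/): stack=[4] mem=[0,0,0,0]
After op 8 (push 12): stack=[4,12] mem=[0,0,0,0]
After op 9 (push 1): stack=[4,12,1] mem=[0,0,0,0]
After op 10 (push 7): stack=[4,12,1,7] mem=[0,0,0,0]
After op 11 (-): stack=[4,12,-6] mem=[0,0,0,0]
After op 12 (swap): stack=[4,-6,12] mem=[0,0,0,0]
After op 13 (dup): stack=[4,-6,12,12] mem=[0,0,0,0]
After op 14 (*): stack=[4,-6,144] mem=[0,0,0,0]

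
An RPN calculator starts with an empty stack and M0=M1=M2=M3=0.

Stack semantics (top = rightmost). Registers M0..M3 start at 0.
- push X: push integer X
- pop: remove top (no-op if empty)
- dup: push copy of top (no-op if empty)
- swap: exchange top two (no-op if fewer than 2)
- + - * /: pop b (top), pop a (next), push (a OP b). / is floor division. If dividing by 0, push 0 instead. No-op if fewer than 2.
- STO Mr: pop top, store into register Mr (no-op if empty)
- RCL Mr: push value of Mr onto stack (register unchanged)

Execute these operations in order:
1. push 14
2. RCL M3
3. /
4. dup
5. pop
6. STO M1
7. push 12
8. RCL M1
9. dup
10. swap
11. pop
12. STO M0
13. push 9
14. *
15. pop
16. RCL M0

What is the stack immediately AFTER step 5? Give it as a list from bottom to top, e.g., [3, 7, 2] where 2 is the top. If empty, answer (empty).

After op 1 (push 14): stack=[14] mem=[0,0,0,0]
After op 2 (RCL M3): stack=[14,0] mem=[0,0,0,0]
After op 3 (/): stack=[0] mem=[0,0,0,0]
After op 4 (dup): stack=[0,0] mem=[0,0,0,0]
After op 5 (pop): stack=[0] mem=[0,0,0,0]

[0]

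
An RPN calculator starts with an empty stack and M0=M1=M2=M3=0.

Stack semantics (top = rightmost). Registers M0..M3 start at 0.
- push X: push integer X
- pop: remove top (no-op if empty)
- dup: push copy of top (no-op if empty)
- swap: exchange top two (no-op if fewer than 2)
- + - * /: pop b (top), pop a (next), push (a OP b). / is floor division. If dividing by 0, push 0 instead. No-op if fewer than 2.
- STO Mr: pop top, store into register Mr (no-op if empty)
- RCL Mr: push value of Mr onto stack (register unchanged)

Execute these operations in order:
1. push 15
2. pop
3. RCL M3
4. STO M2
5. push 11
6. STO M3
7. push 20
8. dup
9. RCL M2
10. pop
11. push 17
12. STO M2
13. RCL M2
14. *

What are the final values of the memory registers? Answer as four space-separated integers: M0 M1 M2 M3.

Answer: 0 0 17 11

Derivation:
After op 1 (push 15): stack=[15] mem=[0,0,0,0]
After op 2 (pop): stack=[empty] mem=[0,0,0,0]
After op 3 (RCL M3): stack=[0] mem=[0,0,0,0]
After op 4 (STO M2): stack=[empty] mem=[0,0,0,0]
After op 5 (push 11): stack=[11] mem=[0,0,0,0]
After op 6 (STO M3): stack=[empty] mem=[0,0,0,11]
After op 7 (push 20): stack=[20] mem=[0,0,0,11]
After op 8 (dup): stack=[20,20] mem=[0,0,0,11]
After op 9 (RCL M2): stack=[20,20,0] mem=[0,0,0,11]
After op 10 (pop): stack=[20,20] mem=[0,0,0,11]
After op 11 (push 17): stack=[20,20,17] mem=[0,0,0,11]
After op 12 (STO M2): stack=[20,20] mem=[0,0,17,11]
After op 13 (RCL M2): stack=[20,20,17] mem=[0,0,17,11]
After op 14 (*): stack=[20,340] mem=[0,0,17,11]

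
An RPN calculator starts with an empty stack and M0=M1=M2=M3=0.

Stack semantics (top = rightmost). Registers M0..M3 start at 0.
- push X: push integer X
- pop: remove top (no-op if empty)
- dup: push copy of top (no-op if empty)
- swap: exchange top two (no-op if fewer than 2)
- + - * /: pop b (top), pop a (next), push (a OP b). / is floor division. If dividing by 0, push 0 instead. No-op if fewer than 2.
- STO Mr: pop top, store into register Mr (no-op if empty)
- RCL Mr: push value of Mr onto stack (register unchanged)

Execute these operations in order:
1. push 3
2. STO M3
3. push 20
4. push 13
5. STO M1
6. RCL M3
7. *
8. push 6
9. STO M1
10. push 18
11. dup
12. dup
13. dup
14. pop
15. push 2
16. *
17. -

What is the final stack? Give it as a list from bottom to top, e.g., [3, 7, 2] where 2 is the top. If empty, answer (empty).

After op 1 (push 3): stack=[3] mem=[0,0,0,0]
After op 2 (STO M3): stack=[empty] mem=[0,0,0,3]
After op 3 (push 20): stack=[20] mem=[0,0,0,3]
After op 4 (push 13): stack=[20,13] mem=[0,0,0,3]
After op 5 (STO M1): stack=[20] mem=[0,13,0,3]
After op 6 (RCL M3): stack=[20,3] mem=[0,13,0,3]
After op 7 (*): stack=[60] mem=[0,13,0,3]
After op 8 (push 6): stack=[60,6] mem=[0,13,0,3]
After op 9 (STO M1): stack=[60] mem=[0,6,0,3]
After op 10 (push 18): stack=[60,18] mem=[0,6,0,3]
After op 11 (dup): stack=[60,18,18] mem=[0,6,0,3]
After op 12 (dup): stack=[60,18,18,18] mem=[0,6,0,3]
After op 13 (dup): stack=[60,18,18,18,18] mem=[0,6,0,3]
After op 14 (pop): stack=[60,18,18,18] mem=[0,6,0,3]
After op 15 (push 2): stack=[60,18,18,18,2] mem=[0,6,0,3]
After op 16 (*): stack=[60,18,18,36] mem=[0,6,0,3]
After op 17 (-): stack=[60,18,-18] mem=[0,6,0,3]

Answer: [60, 18, -18]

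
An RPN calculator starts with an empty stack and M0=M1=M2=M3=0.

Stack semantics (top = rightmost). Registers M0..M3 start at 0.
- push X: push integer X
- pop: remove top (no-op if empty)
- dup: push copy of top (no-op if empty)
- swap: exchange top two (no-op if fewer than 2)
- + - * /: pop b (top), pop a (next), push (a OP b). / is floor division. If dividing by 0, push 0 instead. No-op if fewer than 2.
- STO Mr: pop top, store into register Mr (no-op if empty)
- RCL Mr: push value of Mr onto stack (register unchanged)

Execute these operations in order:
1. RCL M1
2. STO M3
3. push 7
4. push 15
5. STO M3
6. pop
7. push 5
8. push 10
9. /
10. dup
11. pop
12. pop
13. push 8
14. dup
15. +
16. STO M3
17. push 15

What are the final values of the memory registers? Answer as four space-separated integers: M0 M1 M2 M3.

Answer: 0 0 0 16

Derivation:
After op 1 (RCL M1): stack=[0] mem=[0,0,0,0]
After op 2 (STO M3): stack=[empty] mem=[0,0,0,0]
After op 3 (push 7): stack=[7] mem=[0,0,0,0]
After op 4 (push 15): stack=[7,15] mem=[0,0,0,0]
After op 5 (STO M3): stack=[7] mem=[0,0,0,15]
After op 6 (pop): stack=[empty] mem=[0,0,0,15]
After op 7 (push 5): stack=[5] mem=[0,0,0,15]
After op 8 (push 10): stack=[5,10] mem=[0,0,0,15]
After op 9 (/): stack=[0] mem=[0,0,0,15]
After op 10 (dup): stack=[0,0] mem=[0,0,0,15]
After op 11 (pop): stack=[0] mem=[0,0,0,15]
After op 12 (pop): stack=[empty] mem=[0,0,0,15]
After op 13 (push 8): stack=[8] mem=[0,0,0,15]
After op 14 (dup): stack=[8,8] mem=[0,0,0,15]
After op 15 (+): stack=[16] mem=[0,0,0,15]
After op 16 (STO M3): stack=[empty] mem=[0,0,0,16]
After op 17 (push 15): stack=[15] mem=[0,0,0,16]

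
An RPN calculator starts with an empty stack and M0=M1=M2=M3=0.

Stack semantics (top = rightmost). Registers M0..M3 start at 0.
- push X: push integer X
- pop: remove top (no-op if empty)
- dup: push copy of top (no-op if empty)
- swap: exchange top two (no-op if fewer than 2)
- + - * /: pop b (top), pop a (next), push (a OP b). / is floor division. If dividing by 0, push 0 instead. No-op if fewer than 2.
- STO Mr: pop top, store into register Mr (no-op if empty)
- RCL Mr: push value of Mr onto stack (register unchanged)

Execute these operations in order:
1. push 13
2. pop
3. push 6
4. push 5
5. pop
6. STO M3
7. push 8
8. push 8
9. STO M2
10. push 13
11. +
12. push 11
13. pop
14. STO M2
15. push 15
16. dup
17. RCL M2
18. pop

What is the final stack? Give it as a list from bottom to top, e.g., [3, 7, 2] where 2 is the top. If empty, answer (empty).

After op 1 (push 13): stack=[13] mem=[0,0,0,0]
After op 2 (pop): stack=[empty] mem=[0,0,0,0]
After op 3 (push 6): stack=[6] mem=[0,0,0,0]
After op 4 (push 5): stack=[6,5] mem=[0,0,0,0]
After op 5 (pop): stack=[6] mem=[0,0,0,0]
After op 6 (STO M3): stack=[empty] mem=[0,0,0,6]
After op 7 (push 8): stack=[8] mem=[0,0,0,6]
After op 8 (push 8): stack=[8,8] mem=[0,0,0,6]
After op 9 (STO M2): stack=[8] mem=[0,0,8,6]
After op 10 (push 13): stack=[8,13] mem=[0,0,8,6]
After op 11 (+): stack=[21] mem=[0,0,8,6]
After op 12 (push 11): stack=[21,11] mem=[0,0,8,6]
After op 13 (pop): stack=[21] mem=[0,0,8,6]
After op 14 (STO M2): stack=[empty] mem=[0,0,21,6]
After op 15 (push 15): stack=[15] mem=[0,0,21,6]
After op 16 (dup): stack=[15,15] mem=[0,0,21,6]
After op 17 (RCL M2): stack=[15,15,21] mem=[0,0,21,6]
After op 18 (pop): stack=[15,15] mem=[0,0,21,6]

Answer: [15, 15]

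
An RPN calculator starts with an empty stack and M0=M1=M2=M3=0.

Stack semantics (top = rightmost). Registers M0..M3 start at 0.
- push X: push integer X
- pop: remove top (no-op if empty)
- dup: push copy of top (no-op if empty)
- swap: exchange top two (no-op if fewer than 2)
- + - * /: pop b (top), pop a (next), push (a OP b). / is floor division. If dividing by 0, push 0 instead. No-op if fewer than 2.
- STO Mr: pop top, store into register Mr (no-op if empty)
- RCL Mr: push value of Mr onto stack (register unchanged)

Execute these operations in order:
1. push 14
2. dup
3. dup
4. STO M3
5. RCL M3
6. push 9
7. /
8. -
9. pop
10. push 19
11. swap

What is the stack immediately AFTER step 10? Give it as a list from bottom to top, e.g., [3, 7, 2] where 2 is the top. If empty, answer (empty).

After op 1 (push 14): stack=[14] mem=[0,0,0,0]
After op 2 (dup): stack=[14,14] mem=[0,0,0,0]
After op 3 (dup): stack=[14,14,14] mem=[0,0,0,0]
After op 4 (STO M3): stack=[14,14] mem=[0,0,0,14]
After op 5 (RCL M3): stack=[14,14,14] mem=[0,0,0,14]
After op 6 (push 9): stack=[14,14,14,9] mem=[0,0,0,14]
After op 7 (/): stack=[14,14,1] mem=[0,0,0,14]
After op 8 (-): stack=[14,13] mem=[0,0,0,14]
After op 9 (pop): stack=[14] mem=[0,0,0,14]
After op 10 (push 19): stack=[14,19] mem=[0,0,0,14]

[14, 19]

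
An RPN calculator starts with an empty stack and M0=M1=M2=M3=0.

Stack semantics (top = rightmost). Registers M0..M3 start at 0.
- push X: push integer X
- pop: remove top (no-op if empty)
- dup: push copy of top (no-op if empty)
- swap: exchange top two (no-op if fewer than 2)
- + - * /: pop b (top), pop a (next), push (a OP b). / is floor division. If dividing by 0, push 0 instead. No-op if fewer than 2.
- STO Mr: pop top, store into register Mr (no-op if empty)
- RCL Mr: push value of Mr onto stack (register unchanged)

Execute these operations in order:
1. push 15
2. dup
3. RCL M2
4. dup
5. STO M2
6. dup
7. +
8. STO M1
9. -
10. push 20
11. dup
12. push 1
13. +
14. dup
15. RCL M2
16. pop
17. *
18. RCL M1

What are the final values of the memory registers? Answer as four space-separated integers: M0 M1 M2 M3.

After op 1 (push 15): stack=[15] mem=[0,0,0,0]
After op 2 (dup): stack=[15,15] mem=[0,0,0,0]
After op 3 (RCL M2): stack=[15,15,0] mem=[0,0,0,0]
After op 4 (dup): stack=[15,15,0,0] mem=[0,0,0,0]
After op 5 (STO M2): stack=[15,15,0] mem=[0,0,0,0]
After op 6 (dup): stack=[15,15,0,0] mem=[0,0,0,0]
After op 7 (+): stack=[15,15,0] mem=[0,0,0,0]
After op 8 (STO M1): stack=[15,15] mem=[0,0,0,0]
After op 9 (-): stack=[0] mem=[0,0,0,0]
After op 10 (push 20): stack=[0,20] mem=[0,0,0,0]
After op 11 (dup): stack=[0,20,20] mem=[0,0,0,0]
After op 12 (push 1): stack=[0,20,20,1] mem=[0,0,0,0]
After op 13 (+): stack=[0,20,21] mem=[0,0,0,0]
After op 14 (dup): stack=[0,20,21,21] mem=[0,0,0,0]
After op 15 (RCL M2): stack=[0,20,21,21,0] mem=[0,0,0,0]
After op 16 (pop): stack=[0,20,21,21] mem=[0,0,0,0]
After op 17 (*): stack=[0,20,441] mem=[0,0,0,0]
After op 18 (RCL M1): stack=[0,20,441,0] mem=[0,0,0,0]

Answer: 0 0 0 0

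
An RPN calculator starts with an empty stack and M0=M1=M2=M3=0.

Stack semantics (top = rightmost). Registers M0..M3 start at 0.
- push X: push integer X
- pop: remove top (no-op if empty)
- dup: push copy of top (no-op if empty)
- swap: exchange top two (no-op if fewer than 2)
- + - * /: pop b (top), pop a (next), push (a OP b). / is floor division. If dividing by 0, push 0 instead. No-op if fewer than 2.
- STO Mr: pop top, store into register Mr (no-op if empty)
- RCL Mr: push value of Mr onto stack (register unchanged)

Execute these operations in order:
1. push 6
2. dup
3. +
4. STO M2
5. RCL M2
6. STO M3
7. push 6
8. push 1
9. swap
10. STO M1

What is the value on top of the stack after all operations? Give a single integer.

Answer: 1

Derivation:
After op 1 (push 6): stack=[6] mem=[0,0,0,0]
After op 2 (dup): stack=[6,6] mem=[0,0,0,0]
After op 3 (+): stack=[12] mem=[0,0,0,0]
After op 4 (STO M2): stack=[empty] mem=[0,0,12,0]
After op 5 (RCL M2): stack=[12] mem=[0,0,12,0]
After op 6 (STO M3): stack=[empty] mem=[0,0,12,12]
After op 7 (push 6): stack=[6] mem=[0,0,12,12]
After op 8 (push 1): stack=[6,1] mem=[0,0,12,12]
After op 9 (swap): stack=[1,6] mem=[0,0,12,12]
After op 10 (STO M1): stack=[1] mem=[0,6,12,12]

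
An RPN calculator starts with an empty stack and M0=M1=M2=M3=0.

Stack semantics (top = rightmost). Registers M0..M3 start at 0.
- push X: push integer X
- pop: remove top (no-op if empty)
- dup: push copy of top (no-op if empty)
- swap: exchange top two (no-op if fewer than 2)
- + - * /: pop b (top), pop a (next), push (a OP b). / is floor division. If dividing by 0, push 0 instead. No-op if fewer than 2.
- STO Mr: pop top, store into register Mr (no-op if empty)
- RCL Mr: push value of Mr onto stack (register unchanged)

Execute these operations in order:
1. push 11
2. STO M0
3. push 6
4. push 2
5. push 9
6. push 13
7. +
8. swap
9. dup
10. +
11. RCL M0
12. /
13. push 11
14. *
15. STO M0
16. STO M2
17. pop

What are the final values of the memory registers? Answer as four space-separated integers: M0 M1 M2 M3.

After op 1 (push 11): stack=[11] mem=[0,0,0,0]
After op 2 (STO M0): stack=[empty] mem=[11,0,0,0]
After op 3 (push 6): stack=[6] mem=[11,0,0,0]
After op 4 (push 2): stack=[6,2] mem=[11,0,0,0]
After op 5 (push 9): stack=[6,2,9] mem=[11,0,0,0]
After op 6 (push 13): stack=[6,2,9,13] mem=[11,0,0,0]
After op 7 (+): stack=[6,2,22] mem=[11,0,0,0]
After op 8 (swap): stack=[6,22,2] mem=[11,0,0,0]
After op 9 (dup): stack=[6,22,2,2] mem=[11,0,0,0]
After op 10 (+): stack=[6,22,4] mem=[11,0,0,0]
After op 11 (RCL M0): stack=[6,22,4,11] mem=[11,0,0,0]
After op 12 (/): stack=[6,22,0] mem=[11,0,0,0]
After op 13 (push 11): stack=[6,22,0,11] mem=[11,0,0,0]
After op 14 (*): stack=[6,22,0] mem=[11,0,0,0]
After op 15 (STO M0): stack=[6,22] mem=[0,0,0,0]
After op 16 (STO M2): stack=[6] mem=[0,0,22,0]
After op 17 (pop): stack=[empty] mem=[0,0,22,0]

Answer: 0 0 22 0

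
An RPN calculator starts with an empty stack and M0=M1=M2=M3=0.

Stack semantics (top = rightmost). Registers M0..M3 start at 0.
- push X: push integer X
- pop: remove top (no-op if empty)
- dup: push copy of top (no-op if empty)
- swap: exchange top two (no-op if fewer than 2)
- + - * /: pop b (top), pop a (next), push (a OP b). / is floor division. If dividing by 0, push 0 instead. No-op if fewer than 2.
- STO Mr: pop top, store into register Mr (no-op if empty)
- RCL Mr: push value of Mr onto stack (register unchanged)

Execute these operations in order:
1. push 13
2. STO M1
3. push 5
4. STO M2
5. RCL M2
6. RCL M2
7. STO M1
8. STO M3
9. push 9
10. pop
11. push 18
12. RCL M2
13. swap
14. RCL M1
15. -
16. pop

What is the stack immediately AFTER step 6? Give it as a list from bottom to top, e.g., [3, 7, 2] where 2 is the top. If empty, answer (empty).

After op 1 (push 13): stack=[13] mem=[0,0,0,0]
After op 2 (STO M1): stack=[empty] mem=[0,13,0,0]
After op 3 (push 5): stack=[5] mem=[0,13,0,0]
After op 4 (STO M2): stack=[empty] mem=[0,13,5,0]
After op 5 (RCL M2): stack=[5] mem=[0,13,5,0]
After op 6 (RCL M2): stack=[5,5] mem=[0,13,5,0]

[5, 5]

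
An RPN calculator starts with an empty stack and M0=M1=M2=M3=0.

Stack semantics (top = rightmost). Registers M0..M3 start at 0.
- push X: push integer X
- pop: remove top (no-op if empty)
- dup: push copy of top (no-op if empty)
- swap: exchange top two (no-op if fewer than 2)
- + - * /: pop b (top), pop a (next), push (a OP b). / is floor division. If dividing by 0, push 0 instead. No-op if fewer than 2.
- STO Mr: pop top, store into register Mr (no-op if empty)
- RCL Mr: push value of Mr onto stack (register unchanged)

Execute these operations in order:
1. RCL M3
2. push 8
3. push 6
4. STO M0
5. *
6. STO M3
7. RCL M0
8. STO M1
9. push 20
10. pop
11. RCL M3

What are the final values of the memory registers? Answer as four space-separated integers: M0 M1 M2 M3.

Answer: 6 6 0 0

Derivation:
After op 1 (RCL M3): stack=[0] mem=[0,0,0,0]
After op 2 (push 8): stack=[0,8] mem=[0,0,0,0]
After op 3 (push 6): stack=[0,8,6] mem=[0,0,0,0]
After op 4 (STO M0): stack=[0,8] mem=[6,0,0,0]
After op 5 (*): stack=[0] mem=[6,0,0,0]
After op 6 (STO M3): stack=[empty] mem=[6,0,0,0]
After op 7 (RCL M0): stack=[6] mem=[6,0,0,0]
After op 8 (STO M1): stack=[empty] mem=[6,6,0,0]
After op 9 (push 20): stack=[20] mem=[6,6,0,0]
After op 10 (pop): stack=[empty] mem=[6,6,0,0]
After op 11 (RCL M3): stack=[0] mem=[6,6,0,0]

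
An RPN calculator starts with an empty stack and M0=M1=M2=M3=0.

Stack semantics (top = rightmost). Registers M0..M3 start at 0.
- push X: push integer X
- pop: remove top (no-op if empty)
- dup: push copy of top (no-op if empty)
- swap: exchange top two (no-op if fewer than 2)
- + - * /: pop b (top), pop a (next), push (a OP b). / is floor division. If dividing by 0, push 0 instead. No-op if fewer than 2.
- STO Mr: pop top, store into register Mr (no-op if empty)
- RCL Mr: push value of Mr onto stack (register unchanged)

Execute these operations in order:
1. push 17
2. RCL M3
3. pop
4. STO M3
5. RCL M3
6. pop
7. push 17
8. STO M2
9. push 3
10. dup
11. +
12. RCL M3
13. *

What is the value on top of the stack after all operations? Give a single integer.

Answer: 102

Derivation:
After op 1 (push 17): stack=[17] mem=[0,0,0,0]
After op 2 (RCL M3): stack=[17,0] mem=[0,0,0,0]
After op 3 (pop): stack=[17] mem=[0,0,0,0]
After op 4 (STO M3): stack=[empty] mem=[0,0,0,17]
After op 5 (RCL M3): stack=[17] mem=[0,0,0,17]
After op 6 (pop): stack=[empty] mem=[0,0,0,17]
After op 7 (push 17): stack=[17] mem=[0,0,0,17]
After op 8 (STO M2): stack=[empty] mem=[0,0,17,17]
After op 9 (push 3): stack=[3] mem=[0,0,17,17]
After op 10 (dup): stack=[3,3] mem=[0,0,17,17]
After op 11 (+): stack=[6] mem=[0,0,17,17]
After op 12 (RCL M3): stack=[6,17] mem=[0,0,17,17]
After op 13 (*): stack=[102] mem=[0,0,17,17]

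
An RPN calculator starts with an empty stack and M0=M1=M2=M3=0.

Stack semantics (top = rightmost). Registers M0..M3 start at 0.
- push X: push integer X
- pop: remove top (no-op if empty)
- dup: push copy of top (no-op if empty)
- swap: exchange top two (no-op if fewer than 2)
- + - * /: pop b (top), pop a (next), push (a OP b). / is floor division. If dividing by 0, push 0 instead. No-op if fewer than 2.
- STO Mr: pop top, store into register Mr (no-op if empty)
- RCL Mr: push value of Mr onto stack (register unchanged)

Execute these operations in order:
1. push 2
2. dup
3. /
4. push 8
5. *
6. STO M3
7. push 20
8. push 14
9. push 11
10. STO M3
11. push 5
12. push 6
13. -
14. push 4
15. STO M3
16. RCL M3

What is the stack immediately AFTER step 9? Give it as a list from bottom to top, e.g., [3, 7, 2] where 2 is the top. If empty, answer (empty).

After op 1 (push 2): stack=[2] mem=[0,0,0,0]
After op 2 (dup): stack=[2,2] mem=[0,0,0,0]
After op 3 (/): stack=[1] mem=[0,0,0,0]
After op 4 (push 8): stack=[1,8] mem=[0,0,0,0]
After op 5 (*): stack=[8] mem=[0,0,0,0]
After op 6 (STO M3): stack=[empty] mem=[0,0,0,8]
After op 7 (push 20): stack=[20] mem=[0,0,0,8]
After op 8 (push 14): stack=[20,14] mem=[0,0,0,8]
After op 9 (push 11): stack=[20,14,11] mem=[0,0,0,8]

[20, 14, 11]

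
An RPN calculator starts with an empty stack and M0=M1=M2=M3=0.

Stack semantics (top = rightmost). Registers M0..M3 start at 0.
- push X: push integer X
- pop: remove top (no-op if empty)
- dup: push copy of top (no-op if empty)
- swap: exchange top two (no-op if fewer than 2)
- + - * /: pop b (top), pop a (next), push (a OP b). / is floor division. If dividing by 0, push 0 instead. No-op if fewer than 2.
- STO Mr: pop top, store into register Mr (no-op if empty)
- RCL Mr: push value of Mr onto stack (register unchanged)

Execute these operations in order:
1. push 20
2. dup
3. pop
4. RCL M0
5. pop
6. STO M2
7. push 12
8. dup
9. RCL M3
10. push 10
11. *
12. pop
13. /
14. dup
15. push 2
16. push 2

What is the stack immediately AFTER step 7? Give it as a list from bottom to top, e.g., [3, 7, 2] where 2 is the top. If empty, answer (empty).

After op 1 (push 20): stack=[20] mem=[0,0,0,0]
After op 2 (dup): stack=[20,20] mem=[0,0,0,0]
After op 3 (pop): stack=[20] mem=[0,0,0,0]
After op 4 (RCL M0): stack=[20,0] mem=[0,0,0,0]
After op 5 (pop): stack=[20] mem=[0,0,0,0]
After op 6 (STO M2): stack=[empty] mem=[0,0,20,0]
After op 7 (push 12): stack=[12] mem=[0,0,20,0]

[12]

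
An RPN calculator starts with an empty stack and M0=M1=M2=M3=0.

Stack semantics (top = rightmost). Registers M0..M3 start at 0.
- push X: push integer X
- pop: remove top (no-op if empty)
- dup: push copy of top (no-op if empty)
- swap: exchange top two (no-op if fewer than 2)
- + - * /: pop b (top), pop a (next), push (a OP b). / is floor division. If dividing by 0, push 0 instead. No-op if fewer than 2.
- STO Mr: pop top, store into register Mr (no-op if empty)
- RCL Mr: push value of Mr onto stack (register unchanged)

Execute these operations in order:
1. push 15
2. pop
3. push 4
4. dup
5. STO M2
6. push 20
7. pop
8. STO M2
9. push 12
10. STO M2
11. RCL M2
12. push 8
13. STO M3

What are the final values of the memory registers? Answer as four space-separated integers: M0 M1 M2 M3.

After op 1 (push 15): stack=[15] mem=[0,0,0,0]
After op 2 (pop): stack=[empty] mem=[0,0,0,0]
After op 3 (push 4): stack=[4] mem=[0,0,0,0]
After op 4 (dup): stack=[4,4] mem=[0,0,0,0]
After op 5 (STO M2): stack=[4] mem=[0,0,4,0]
After op 6 (push 20): stack=[4,20] mem=[0,0,4,0]
After op 7 (pop): stack=[4] mem=[0,0,4,0]
After op 8 (STO M2): stack=[empty] mem=[0,0,4,0]
After op 9 (push 12): stack=[12] mem=[0,0,4,0]
After op 10 (STO M2): stack=[empty] mem=[0,0,12,0]
After op 11 (RCL M2): stack=[12] mem=[0,0,12,0]
After op 12 (push 8): stack=[12,8] mem=[0,0,12,0]
After op 13 (STO M3): stack=[12] mem=[0,0,12,8]

Answer: 0 0 12 8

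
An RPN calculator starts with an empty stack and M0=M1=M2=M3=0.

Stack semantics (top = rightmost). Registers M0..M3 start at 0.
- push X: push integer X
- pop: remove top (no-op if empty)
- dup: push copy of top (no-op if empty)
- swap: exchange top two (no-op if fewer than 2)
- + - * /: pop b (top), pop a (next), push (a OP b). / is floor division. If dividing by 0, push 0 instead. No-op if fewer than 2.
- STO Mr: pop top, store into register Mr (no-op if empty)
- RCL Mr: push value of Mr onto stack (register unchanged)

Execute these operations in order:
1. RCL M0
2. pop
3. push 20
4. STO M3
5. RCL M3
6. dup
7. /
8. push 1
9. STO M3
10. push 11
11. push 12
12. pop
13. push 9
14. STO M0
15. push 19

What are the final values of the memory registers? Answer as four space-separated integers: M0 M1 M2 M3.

Answer: 9 0 0 1

Derivation:
After op 1 (RCL M0): stack=[0] mem=[0,0,0,0]
After op 2 (pop): stack=[empty] mem=[0,0,0,0]
After op 3 (push 20): stack=[20] mem=[0,0,0,0]
After op 4 (STO M3): stack=[empty] mem=[0,0,0,20]
After op 5 (RCL M3): stack=[20] mem=[0,0,0,20]
After op 6 (dup): stack=[20,20] mem=[0,0,0,20]
After op 7 (/): stack=[1] mem=[0,0,0,20]
After op 8 (push 1): stack=[1,1] mem=[0,0,0,20]
After op 9 (STO M3): stack=[1] mem=[0,0,0,1]
After op 10 (push 11): stack=[1,11] mem=[0,0,0,1]
After op 11 (push 12): stack=[1,11,12] mem=[0,0,0,1]
After op 12 (pop): stack=[1,11] mem=[0,0,0,1]
After op 13 (push 9): stack=[1,11,9] mem=[0,0,0,1]
After op 14 (STO M0): stack=[1,11] mem=[9,0,0,1]
After op 15 (push 19): stack=[1,11,19] mem=[9,0,0,1]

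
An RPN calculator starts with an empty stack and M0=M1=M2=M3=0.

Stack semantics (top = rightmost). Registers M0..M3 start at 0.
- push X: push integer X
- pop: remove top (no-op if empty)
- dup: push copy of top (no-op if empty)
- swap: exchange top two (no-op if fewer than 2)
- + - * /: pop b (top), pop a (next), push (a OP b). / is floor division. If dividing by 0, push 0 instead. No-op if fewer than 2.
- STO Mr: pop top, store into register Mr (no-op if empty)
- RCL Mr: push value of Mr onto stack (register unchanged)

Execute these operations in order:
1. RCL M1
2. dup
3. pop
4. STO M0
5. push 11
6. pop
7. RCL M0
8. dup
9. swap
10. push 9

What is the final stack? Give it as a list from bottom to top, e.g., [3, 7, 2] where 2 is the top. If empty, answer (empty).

Answer: [0, 0, 9]

Derivation:
After op 1 (RCL M1): stack=[0] mem=[0,0,0,0]
After op 2 (dup): stack=[0,0] mem=[0,0,0,0]
After op 3 (pop): stack=[0] mem=[0,0,0,0]
After op 4 (STO M0): stack=[empty] mem=[0,0,0,0]
After op 5 (push 11): stack=[11] mem=[0,0,0,0]
After op 6 (pop): stack=[empty] mem=[0,0,0,0]
After op 7 (RCL M0): stack=[0] mem=[0,0,0,0]
After op 8 (dup): stack=[0,0] mem=[0,0,0,0]
After op 9 (swap): stack=[0,0] mem=[0,0,0,0]
After op 10 (push 9): stack=[0,0,9] mem=[0,0,0,0]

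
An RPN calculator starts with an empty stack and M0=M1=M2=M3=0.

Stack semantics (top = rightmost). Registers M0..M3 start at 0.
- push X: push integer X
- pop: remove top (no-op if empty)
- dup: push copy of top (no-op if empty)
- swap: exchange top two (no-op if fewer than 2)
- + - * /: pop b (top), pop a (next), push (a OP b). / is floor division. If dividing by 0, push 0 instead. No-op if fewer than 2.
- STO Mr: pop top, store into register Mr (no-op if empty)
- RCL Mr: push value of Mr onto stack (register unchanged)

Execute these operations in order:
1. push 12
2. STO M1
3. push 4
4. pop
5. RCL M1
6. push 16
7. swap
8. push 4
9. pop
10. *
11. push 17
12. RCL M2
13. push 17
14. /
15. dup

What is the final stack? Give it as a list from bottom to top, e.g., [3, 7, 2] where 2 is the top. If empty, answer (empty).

Answer: [192, 17, 0, 0]

Derivation:
After op 1 (push 12): stack=[12] mem=[0,0,0,0]
After op 2 (STO M1): stack=[empty] mem=[0,12,0,0]
After op 3 (push 4): stack=[4] mem=[0,12,0,0]
After op 4 (pop): stack=[empty] mem=[0,12,0,0]
After op 5 (RCL M1): stack=[12] mem=[0,12,0,0]
After op 6 (push 16): stack=[12,16] mem=[0,12,0,0]
After op 7 (swap): stack=[16,12] mem=[0,12,0,0]
After op 8 (push 4): stack=[16,12,4] mem=[0,12,0,0]
After op 9 (pop): stack=[16,12] mem=[0,12,0,0]
After op 10 (*): stack=[192] mem=[0,12,0,0]
After op 11 (push 17): stack=[192,17] mem=[0,12,0,0]
After op 12 (RCL M2): stack=[192,17,0] mem=[0,12,0,0]
After op 13 (push 17): stack=[192,17,0,17] mem=[0,12,0,0]
After op 14 (/): stack=[192,17,0] mem=[0,12,0,0]
After op 15 (dup): stack=[192,17,0,0] mem=[0,12,0,0]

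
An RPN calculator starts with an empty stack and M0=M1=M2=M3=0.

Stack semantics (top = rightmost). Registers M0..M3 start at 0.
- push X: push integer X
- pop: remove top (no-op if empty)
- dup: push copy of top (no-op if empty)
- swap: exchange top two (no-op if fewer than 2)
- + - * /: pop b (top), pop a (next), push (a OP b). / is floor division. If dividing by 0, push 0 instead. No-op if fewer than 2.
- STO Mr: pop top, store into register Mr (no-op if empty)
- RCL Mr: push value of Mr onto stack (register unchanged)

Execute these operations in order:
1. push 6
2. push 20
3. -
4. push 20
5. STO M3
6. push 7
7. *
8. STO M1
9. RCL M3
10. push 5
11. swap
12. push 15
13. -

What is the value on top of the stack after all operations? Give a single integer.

After op 1 (push 6): stack=[6] mem=[0,0,0,0]
After op 2 (push 20): stack=[6,20] mem=[0,0,0,0]
After op 3 (-): stack=[-14] mem=[0,0,0,0]
After op 4 (push 20): stack=[-14,20] mem=[0,0,0,0]
After op 5 (STO M3): stack=[-14] mem=[0,0,0,20]
After op 6 (push 7): stack=[-14,7] mem=[0,0,0,20]
After op 7 (*): stack=[-98] mem=[0,0,0,20]
After op 8 (STO M1): stack=[empty] mem=[0,-98,0,20]
After op 9 (RCL M3): stack=[20] mem=[0,-98,0,20]
After op 10 (push 5): stack=[20,5] mem=[0,-98,0,20]
After op 11 (swap): stack=[5,20] mem=[0,-98,0,20]
After op 12 (push 15): stack=[5,20,15] mem=[0,-98,0,20]
After op 13 (-): stack=[5,5] mem=[0,-98,0,20]

Answer: 5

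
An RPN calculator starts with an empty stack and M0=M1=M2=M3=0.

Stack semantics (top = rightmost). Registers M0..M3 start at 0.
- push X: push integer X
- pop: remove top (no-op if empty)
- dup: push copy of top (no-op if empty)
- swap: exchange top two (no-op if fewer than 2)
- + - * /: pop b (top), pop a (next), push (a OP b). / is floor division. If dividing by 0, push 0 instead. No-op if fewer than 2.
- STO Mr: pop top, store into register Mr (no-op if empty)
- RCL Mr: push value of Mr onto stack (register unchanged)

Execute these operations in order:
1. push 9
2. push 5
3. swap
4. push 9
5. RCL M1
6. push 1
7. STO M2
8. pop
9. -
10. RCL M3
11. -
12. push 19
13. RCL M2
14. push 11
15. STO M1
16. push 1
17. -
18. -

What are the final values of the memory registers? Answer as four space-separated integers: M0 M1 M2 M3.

After op 1 (push 9): stack=[9] mem=[0,0,0,0]
After op 2 (push 5): stack=[9,5] mem=[0,0,0,0]
After op 3 (swap): stack=[5,9] mem=[0,0,0,0]
After op 4 (push 9): stack=[5,9,9] mem=[0,0,0,0]
After op 5 (RCL M1): stack=[5,9,9,0] mem=[0,0,0,0]
After op 6 (push 1): stack=[5,9,9,0,1] mem=[0,0,0,0]
After op 7 (STO M2): stack=[5,9,9,0] mem=[0,0,1,0]
After op 8 (pop): stack=[5,9,9] mem=[0,0,1,0]
After op 9 (-): stack=[5,0] mem=[0,0,1,0]
After op 10 (RCL M3): stack=[5,0,0] mem=[0,0,1,0]
After op 11 (-): stack=[5,0] mem=[0,0,1,0]
After op 12 (push 19): stack=[5,0,19] mem=[0,0,1,0]
After op 13 (RCL M2): stack=[5,0,19,1] mem=[0,0,1,0]
After op 14 (push 11): stack=[5,0,19,1,11] mem=[0,0,1,0]
After op 15 (STO M1): stack=[5,0,19,1] mem=[0,11,1,0]
After op 16 (push 1): stack=[5,0,19,1,1] mem=[0,11,1,0]
After op 17 (-): stack=[5,0,19,0] mem=[0,11,1,0]
After op 18 (-): stack=[5,0,19] mem=[0,11,1,0]

Answer: 0 11 1 0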